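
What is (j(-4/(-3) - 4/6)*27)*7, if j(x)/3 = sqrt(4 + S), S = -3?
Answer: 567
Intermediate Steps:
j(x) = 3 (j(x) = 3*sqrt(4 - 3) = 3*sqrt(1) = 3*1 = 3)
(j(-4/(-3) - 4/6)*27)*7 = (3*27)*7 = 81*7 = 567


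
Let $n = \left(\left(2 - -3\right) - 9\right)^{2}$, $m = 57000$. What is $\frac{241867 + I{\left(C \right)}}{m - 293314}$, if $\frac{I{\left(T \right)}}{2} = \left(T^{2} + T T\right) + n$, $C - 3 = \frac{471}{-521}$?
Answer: $- \frac{65666076315}{64145308474} \approx -1.0237$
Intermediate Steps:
$C = \frac{1092}{521}$ ($C = 3 + \frac{471}{-521} = 3 + 471 \left(- \frac{1}{521}\right) = 3 - \frac{471}{521} = \frac{1092}{521} \approx 2.096$)
$n = 16$ ($n = \left(\left(2 + 3\right) - 9\right)^{2} = \left(5 - 9\right)^{2} = \left(-4\right)^{2} = 16$)
$I{\left(T \right)} = 32 + 4 T^{2}$ ($I{\left(T \right)} = 2 \left(\left(T^{2} + T T\right) + 16\right) = 2 \left(\left(T^{2} + T^{2}\right) + 16\right) = 2 \left(2 T^{2} + 16\right) = 2 \left(16 + 2 T^{2}\right) = 32 + 4 T^{2}$)
$\frac{241867 + I{\left(C \right)}}{m - 293314} = \frac{241867 + \left(32 + 4 \left(\frac{1092}{521}\right)^{2}\right)}{57000 - 293314} = \frac{241867 + \left(32 + 4 \cdot \frac{1192464}{271441}\right)}{-236314} = \left(241867 + \left(32 + \frac{4769856}{271441}\right)\right) \left(- \frac{1}{236314}\right) = \left(241867 + \frac{13455968}{271441}\right) \left(- \frac{1}{236314}\right) = \frac{65666076315}{271441} \left(- \frac{1}{236314}\right) = - \frac{65666076315}{64145308474}$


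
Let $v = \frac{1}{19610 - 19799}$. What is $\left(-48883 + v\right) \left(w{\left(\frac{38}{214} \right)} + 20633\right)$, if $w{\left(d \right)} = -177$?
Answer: $- \frac{188990692928}{189} \approx -9.9995 \cdot 10^{8}$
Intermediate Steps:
$v = - \frac{1}{189}$ ($v = \frac{1}{-189} = - \frac{1}{189} \approx -0.005291$)
$\left(-48883 + v\right) \left(w{\left(\frac{38}{214} \right)} + 20633\right) = \left(-48883 - \frac{1}{189}\right) \left(-177 + 20633\right) = \left(- \frac{9238888}{189}\right) 20456 = - \frac{188990692928}{189}$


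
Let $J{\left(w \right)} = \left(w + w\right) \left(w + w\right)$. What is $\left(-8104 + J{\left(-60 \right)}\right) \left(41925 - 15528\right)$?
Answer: $166195512$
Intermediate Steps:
$J{\left(w \right)} = 4 w^{2}$ ($J{\left(w \right)} = 2 w 2 w = 4 w^{2}$)
$\left(-8104 + J{\left(-60 \right)}\right) \left(41925 - 15528\right) = \left(-8104 + 4 \left(-60\right)^{2}\right) \left(41925 - 15528\right) = \left(-8104 + 4 \cdot 3600\right) 26397 = \left(-8104 + 14400\right) 26397 = 6296 \cdot 26397 = 166195512$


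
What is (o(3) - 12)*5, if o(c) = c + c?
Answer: -30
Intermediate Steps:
o(c) = 2*c
(o(3) - 12)*5 = (2*3 - 12)*5 = (6 - 12)*5 = -6*5 = -30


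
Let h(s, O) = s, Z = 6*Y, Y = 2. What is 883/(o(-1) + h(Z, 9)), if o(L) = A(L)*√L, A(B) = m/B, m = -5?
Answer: 10596/169 - 4415*I/169 ≈ 62.698 - 26.124*I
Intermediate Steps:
Z = 12 (Z = 6*2 = 12)
A(B) = -5/B
o(L) = -5/√L (o(L) = (-5/L)*√L = -5/√L)
883/(o(-1) + h(Z, 9)) = 883/(-(-5)*I + 12) = 883/(5*I + 12) = 883/(12 + 5*I) = ((12 - 5*I)/169)*883 = 883*(12 - 5*I)/169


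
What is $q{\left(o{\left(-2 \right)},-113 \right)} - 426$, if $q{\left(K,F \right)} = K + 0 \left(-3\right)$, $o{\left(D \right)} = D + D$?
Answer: $-430$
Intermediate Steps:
$o{\left(D \right)} = 2 D$
$q{\left(K,F \right)} = K$ ($q{\left(K,F \right)} = K + 0 = K$)
$q{\left(o{\left(-2 \right)},-113 \right)} - 426 = 2 \left(-2\right) - 426 = -4 - 426 = -430$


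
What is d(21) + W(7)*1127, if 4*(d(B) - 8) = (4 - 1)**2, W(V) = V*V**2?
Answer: 1546285/4 ≈ 3.8657e+5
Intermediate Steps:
W(V) = V**3
d(B) = 41/4 (d(B) = 8 + (4 - 1)**2/4 = 8 + (1/4)*3**2 = 8 + (1/4)*9 = 8 + 9/4 = 41/4)
d(21) + W(7)*1127 = 41/4 + 7**3*1127 = 41/4 + 343*1127 = 41/4 + 386561 = 1546285/4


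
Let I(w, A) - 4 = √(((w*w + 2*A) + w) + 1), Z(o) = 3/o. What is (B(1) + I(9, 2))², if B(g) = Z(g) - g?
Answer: (6 + √95)² ≈ 247.96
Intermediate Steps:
I(w, A) = 4 + √(1 + w + w² + 2*A) (I(w, A) = 4 + √(((w*w + 2*A) + w) + 1) = 4 + √(((w² + 2*A) + w) + 1) = 4 + √((w + w² + 2*A) + 1) = 4 + √(1 + w + w² + 2*A))
B(g) = -g + 3/g (B(g) = 3/g - g = -g + 3/g)
(B(1) + I(9, 2))² = ((-1*1 + 3/1) + (4 + √(1 + 9 + 9² + 2*2)))² = ((-1 + 3*1) + (4 + √(1 + 9 + 81 + 4)))² = ((-1 + 3) + (4 + √95))² = (2 + (4 + √95))² = (6 + √95)²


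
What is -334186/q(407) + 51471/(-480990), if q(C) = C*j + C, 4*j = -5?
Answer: 214313182621/65254310 ≈ 3284.3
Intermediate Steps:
j = -5/4 (j = (¼)*(-5) = -5/4 ≈ -1.2500)
q(C) = -C/4 (q(C) = C*(-5/4) + C = -5*C/4 + C = -C/4)
-334186/q(407) + 51471/(-480990) = -334186/((-¼*407)) + 51471/(-480990) = -334186/(-407/4) + 51471*(-1/480990) = -334186*(-4/407) - 17157/160330 = 1336744/407 - 17157/160330 = 214313182621/65254310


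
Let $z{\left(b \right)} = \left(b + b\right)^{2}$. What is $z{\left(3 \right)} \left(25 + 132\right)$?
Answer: $5652$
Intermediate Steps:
$z{\left(b \right)} = 4 b^{2}$ ($z{\left(b \right)} = \left(2 b\right)^{2} = 4 b^{2}$)
$z{\left(3 \right)} \left(25 + 132\right) = 4 \cdot 3^{2} \left(25 + 132\right) = 4 \cdot 9 \cdot 157 = 36 \cdot 157 = 5652$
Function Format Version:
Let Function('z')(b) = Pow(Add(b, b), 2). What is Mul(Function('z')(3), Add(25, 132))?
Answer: 5652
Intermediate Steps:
Function('z')(b) = Mul(4, Pow(b, 2)) (Function('z')(b) = Pow(Mul(2, b), 2) = Mul(4, Pow(b, 2)))
Mul(Function('z')(3), Add(25, 132)) = Mul(Mul(4, Pow(3, 2)), Add(25, 132)) = Mul(Mul(4, 9), 157) = Mul(36, 157) = 5652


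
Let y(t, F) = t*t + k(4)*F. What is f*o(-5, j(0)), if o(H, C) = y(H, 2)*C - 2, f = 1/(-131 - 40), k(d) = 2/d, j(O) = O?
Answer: 2/171 ≈ 0.011696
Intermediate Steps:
y(t, F) = t² + F/2 (y(t, F) = t*t + (2/4)*F = t² + (2*(¼))*F = t² + F/2)
f = -1/171 (f = 1/(-171) = -1/171 ≈ -0.0058480)
o(H, C) = -2 + C*(1 + H²) (o(H, C) = (H² + (½)*2)*C - 2 = (H² + 1)*C - 2 = (1 + H²)*C - 2 = C*(1 + H²) - 2 = -2 + C*(1 + H²))
f*o(-5, j(0)) = -(-2 + 0*(1 + (-5)²))/171 = -(-2 + 0*(1 + 25))/171 = -(-2 + 0*26)/171 = -(-2 + 0)/171 = -1/171*(-2) = 2/171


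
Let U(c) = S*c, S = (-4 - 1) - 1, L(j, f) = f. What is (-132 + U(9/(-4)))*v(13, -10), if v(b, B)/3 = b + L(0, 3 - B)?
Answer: -9243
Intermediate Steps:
S = -6 (S = -5 - 1 = -6)
v(b, B) = 9 - 3*B + 3*b (v(b, B) = 3*(b + (3 - B)) = 3*(3 + b - B) = 9 - 3*B + 3*b)
U(c) = -6*c
(-132 + U(9/(-4)))*v(13, -10) = (-132 - 54/(-4))*(9 - 3*(-10) + 3*13) = (-132 - 54*(-1)/4)*(9 + 30 + 39) = (-132 - 6*(-9/4))*78 = (-132 + 27/2)*78 = -237/2*78 = -9243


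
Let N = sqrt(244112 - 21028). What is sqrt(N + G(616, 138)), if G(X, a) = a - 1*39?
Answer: sqrt(99 + 2*sqrt(55771)) ≈ 23.902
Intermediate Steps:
G(X, a) = -39 + a (G(X, a) = a - 39 = -39 + a)
N = 2*sqrt(55771) (N = sqrt(223084) = 2*sqrt(55771) ≈ 472.32)
sqrt(N + G(616, 138)) = sqrt(2*sqrt(55771) + (-39 + 138)) = sqrt(2*sqrt(55771) + 99) = sqrt(99 + 2*sqrt(55771))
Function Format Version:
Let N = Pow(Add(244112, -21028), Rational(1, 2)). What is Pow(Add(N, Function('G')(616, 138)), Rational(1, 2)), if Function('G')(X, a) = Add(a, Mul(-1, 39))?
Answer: Pow(Add(99, Mul(2, Pow(55771, Rational(1, 2)))), Rational(1, 2)) ≈ 23.902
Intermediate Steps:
Function('G')(X, a) = Add(-39, a) (Function('G')(X, a) = Add(a, -39) = Add(-39, a))
N = Mul(2, Pow(55771, Rational(1, 2))) (N = Pow(223084, Rational(1, 2)) = Mul(2, Pow(55771, Rational(1, 2))) ≈ 472.32)
Pow(Add(N, Function('G')(616, 138)), Rational(1, 2)) = Pow(Add(Mul(2, Pow(55771, Rational(1, 2))), Add(-39, 138)), Rational(1, 2)) = Pow(Add(Mul(2, Pow(55771, Rational(1, 2))), 99), Rational(1, 2)) = Pow(Add(99, Mul(2, Pow(55771, Rational(1, 2)))), Rational(1, 2))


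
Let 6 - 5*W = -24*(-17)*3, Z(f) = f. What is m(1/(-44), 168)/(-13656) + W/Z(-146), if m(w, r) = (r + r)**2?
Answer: -1370439/207685 ≈ -6.5986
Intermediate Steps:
m(w, r) = 4*r**2 (m(w, r) = (2*r)**2 = 4*r**2)
W = -1218/5 (W = 6/5 - (-24*(-17))*3/5 = 6/5 - 408*3/5 = 6/5 - 1/5*1224 = 6/5 - 1224/5 = -1218/5 ≈ -243.60)
m(1/(-44), 168)/(-13656) + W/Z(-146) = (4*168**2)/(-13656) - 1218/5/(-146) = (4*28224)*(-1/13656) - 1218/5*(-1/146) = 112896*(-1/13656) + 609/365 = -4704/569 + 609/365 = -1370439/207685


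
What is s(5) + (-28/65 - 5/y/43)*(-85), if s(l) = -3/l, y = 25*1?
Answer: 101768/2795 ≈ 36.411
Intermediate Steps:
y = 25
s(5) + (-28/65 - 5/y/43)*(-85) = -3/5 + (-28/65 - 5/25/43)*(-85) = -3*⅕ + (-28*1/65 - 5*1/25*(1/43))*(-85) = -⅗ + (-28/65 - ⅕*1/43)*(-85) = -⅗ + (-28/65 - 1/215)*(-85) = -⅗ - 1217/2795*(-85) = -⅗ + 20689/559 = 101768/2795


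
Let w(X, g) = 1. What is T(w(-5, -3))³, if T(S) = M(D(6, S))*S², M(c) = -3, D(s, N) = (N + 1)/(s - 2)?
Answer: -27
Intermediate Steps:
D(s, N) = (1 + N)/(-2 + s)
T(S) = -3*S²
T(w(-5, -3))³ = (-3*1²)³ = (-3*1)³ = (-3)³ = -27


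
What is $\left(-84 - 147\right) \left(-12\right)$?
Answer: $2772$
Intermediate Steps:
$\left(-84 - 147\right) \left(-12\right) = \left(-231\right) \left(-12\right) = 2772$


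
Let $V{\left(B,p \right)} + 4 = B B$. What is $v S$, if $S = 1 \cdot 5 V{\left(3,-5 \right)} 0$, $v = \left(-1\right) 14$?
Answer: $0$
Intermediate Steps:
$V{\left(B,p \right)} = -4 + B^{2}$ ($V{\left(B,p \right)} = -4 + B B = -4 + B^{2}$)
$v = -14$
$S = 0$ ($S = 1 \cdot 5 \left(-4 + 3^{2}\right) 0 = 5 \left(-4 + 9\right) 0 = 5 \cdot 5 \cdot 0 = 25 \cdot 0 = 0$)
$v S = \left(-14\right) 0 = 0$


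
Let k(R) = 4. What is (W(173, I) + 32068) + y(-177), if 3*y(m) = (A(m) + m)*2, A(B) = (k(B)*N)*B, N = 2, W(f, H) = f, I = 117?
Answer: 31179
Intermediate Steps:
A(B) = 8*B (A(B) = (4*2)*B = 8*B)
y(m) = 6*m (y(m) = ((8*m + m)*2)/3 = ((9*m)*2)/3 = (18*m)/3 = 6*m)
(W(173, I) + 32068) + y(-177) = (173 + 32068) + 6*(-177) = 32241 - 1062 = 31179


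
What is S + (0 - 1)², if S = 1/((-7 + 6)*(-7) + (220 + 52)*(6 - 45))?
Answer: 10600/10601 ≈ 0.99991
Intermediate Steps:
S = -1/10601 (S = 1/(-1*(-7) + 272*(-39)) = 1/(7 - 10608) = 1/(-10601) = -1/10601 ≈ -9.4331e-5)
S + (0 - 1)² = -1/10601 + (0 - 1)² = -1/10601 + (-1)² = -1/10601 + 1 = 10600/10601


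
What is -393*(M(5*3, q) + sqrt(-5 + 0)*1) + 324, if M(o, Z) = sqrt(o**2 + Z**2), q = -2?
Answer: 324 - 393*sqrt(229) - 393*I*sqrt(5) ≈ -5623.2 - 878.77*I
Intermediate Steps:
M(o, Z) = sqrt(Z**2 + o**2)
-393*(M(5*3, q) + sqrt(-5 + 0)*1) + 324 = -393*(sqrt((-2)**2 + (5*3)**2) + sqrt(-5 + 0)*1) + 324 = -393*(sqrt(4 + 15**2) + sqrt(-5)*1) + 324 = -393*(sqrt(4 + 225) + (I*sqrt(5))*1) + 324 = -393*(sqrt(229) + I*sqrt(5)) + 324 = (-393*sqrt(229) - 393*I*sqrt(5)) + 324 = 324 - 393*sqrt(229) - 393*I*sqrt(5)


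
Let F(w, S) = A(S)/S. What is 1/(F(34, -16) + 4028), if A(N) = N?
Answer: 1/4029 ≈ 0.00024820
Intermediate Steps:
F(w, S) = 1 (F(w, S) = S/S = 1)
1/(F(34, -16) + 4028) = 1/(1 + 4028) = 1/4029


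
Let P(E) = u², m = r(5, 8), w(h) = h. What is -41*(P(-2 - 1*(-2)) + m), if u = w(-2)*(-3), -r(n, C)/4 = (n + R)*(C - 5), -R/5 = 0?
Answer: 984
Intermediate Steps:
R = 0 (R = -5*0 = 0)
r(n, C) = -4*n*(-5 + C) (r(n, C) = -4*(n + 0)*(C - 5) = -4*n*(-5 + C))
u = 6 (u = -2*(-3) = 6)
m = -60 (m = 4*5*(5 - 1*8) = 4*5*(5 - 8) = 4*5*(-3) = -60)
P(E) = 36 (P(E) = 6² = 36)
-41*(P(-2 - 1*(-2)) + m) = -41*(36 - 60) = -41*(-24) = 984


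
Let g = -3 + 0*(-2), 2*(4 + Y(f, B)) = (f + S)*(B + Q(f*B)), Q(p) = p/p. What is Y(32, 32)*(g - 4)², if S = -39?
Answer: -11711/2 ≈ -5855.5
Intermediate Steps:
Q(p) = 1
Y(f, B) = -4 + (1 + B)*(-39 + f)/2 (Y(f, B) = -4 + ((f - 39)*(B + 1))/2 = -4 + ((-39 + f)*(1 + B))/2 = -4 + ((1 + B)*(-39 + f))/2 = -4 + (1 + B)*(-39 + f)/2)
g = -3 (g = -3 + 0 = -3)
Y(32, 32)*(g - 4)² = (-47/2 + (½)*32 - 39/2*32 + (½)*32*32)*(-3 - 4)² = (-47/2 + 16 - 624 + 512)*(-7)² = -239/2*49 = -11711/2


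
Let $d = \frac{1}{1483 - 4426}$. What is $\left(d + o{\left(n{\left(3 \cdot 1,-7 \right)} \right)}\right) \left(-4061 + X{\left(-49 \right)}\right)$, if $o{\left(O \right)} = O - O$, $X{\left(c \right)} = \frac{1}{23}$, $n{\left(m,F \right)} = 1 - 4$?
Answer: $\frac{10378}{7521} \approx 1.3799$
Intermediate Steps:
$n{\left(m,F \right)} = -3$
$X{\left(c \right)} = \frac{1}{23}$
$d = - \frac{1}{2943}$ ($d = \frac{1}{-2943} = - \frac{1}{2943} \approx -0.00033979$)
$o{\left(O \right)} = 0$
$\left(d + o{\left(n{\left(3 \cdot 1,-7 \right)} \right)}\right) \left(-4061 + X{\left(-49 \right)}\right) = \left(- \frac{1}{2943} + 0\right) \left(-4061 + \frac{1}{23}\right) = \left(- \frac{1}{2943}\right) \left(- \frac{93402}{23}\right) = \frac{10378}{7521}$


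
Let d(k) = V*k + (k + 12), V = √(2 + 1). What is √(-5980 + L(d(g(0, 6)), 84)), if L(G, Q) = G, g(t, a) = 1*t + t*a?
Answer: 4*I*√373 ≈ 77.253*I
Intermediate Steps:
V = √3 ≈ 1.7320
g(t, a) = t + a*t
d(k) = 12 + k + k*√3 (d(k) = √3*k + (k + 12) = k*√3 + (12 + k) = 12 + k + k*√3)
√(-5980 + L(d(g(0, 6)), 84)) = √(-5980 + (12 + 0*(1 + 6) + (0*(1 + 6))*√3)) = √(-5980 + (12 + 0*7 + (0*7)*√3)) = √(-5980 + (12 + 0 + 0*√3)) = √(-5980 + (12 + 0 + 0)) = √(-5980 + 12) = √(-5968) = 4*I*√373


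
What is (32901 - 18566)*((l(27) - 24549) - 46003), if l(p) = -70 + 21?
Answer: -1012065335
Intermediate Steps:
l(p) = -49
(32901 - 18566)*((l(27) - 24549) - 46003) = (32901 - 18566)*((-49 - 24549) - 46003) = 14335*(-24598 - 46003) = 14335*(-70601) = -1012065335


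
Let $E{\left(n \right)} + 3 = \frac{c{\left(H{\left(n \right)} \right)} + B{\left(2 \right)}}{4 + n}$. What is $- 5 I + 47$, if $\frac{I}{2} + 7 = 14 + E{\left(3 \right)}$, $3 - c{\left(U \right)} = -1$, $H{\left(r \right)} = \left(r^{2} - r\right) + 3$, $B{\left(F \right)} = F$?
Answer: $- \frac{11}{7} \approx -1.5714$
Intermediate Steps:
$H{\left(r \right)} = 3 + r^{2} - r$
$c{\left(U \right)} = 4$ ($c{\left(U \right)} = 3 - -1 = 3 + 1 = 4$)
$E{\left(n \right)} = -3 + \frac{6}{4 + n}$ ($E{\left(n \right)} = -3 + \frac{4 + 2}{4 + n} = -3 + \frac{6}{4 + n}$)
$I = \frac{68}{7}$ ($I = -14 + 2 \left(14 + \frac{3 \left(-2 - 3\right)}{4 + 3}\right) = -14 + 2 \left(14 + \frac{3 \left(-2 - 3\right)}{7}\right) = -14 + 2 \left(14 + 3 \cdot \frac{1}{7} \left(-5\right)\right) = -14 + 2 \left(14 - \frac{15}{7}\right) = -14 + 2 \cdot \frac{83}{7} = -14 + \frac{166}{7} = \frac{68}{7} \approx 9.7143$)
$- 5 I + 47 = \left(-5\right) \frac{68}{7} + 47 = - \frac{340}{7} + 47 = - \frac{11}{7}$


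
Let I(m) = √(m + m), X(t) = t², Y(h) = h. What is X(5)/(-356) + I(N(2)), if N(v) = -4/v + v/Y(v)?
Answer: -25/356 + I*√2 ≈ -0.070225 + 1.4142*I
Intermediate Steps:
N(v) = 1 - 4/v (N(v) = -4/v + v/v = -4/v + 1 = 1 - 4/v)
I(m) = √2*√m (I(m) = √(2*m) = √2*√m)
X(5)/(-356) + I(N(2)) = 5²/(-356) + √2*√((-4 + 2)/2) = 25*(-1/356) + √2*√((½)*(-2)) = -25/356 + √2*√(-1) = -25/356 + √2*I = -25/356 + I*√2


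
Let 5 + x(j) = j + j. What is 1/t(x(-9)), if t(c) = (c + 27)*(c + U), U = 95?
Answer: 1/288 ≈ 0.0034722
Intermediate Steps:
x(j) = -5 + 2*j (x(j) = -5 + (j + j) = -5 + 2*j)
t(c) = (27 + c)*(95 + c) (t(c) = (c + 27)*(c + 95) = (27 + c)*(95 + c))
1/t(x(-9)) = 1/(2565 + (-5 + 2*(-9))² + 122*(-5 + 2*(-9))) = 1/(2565 + (-5 - 18)² + 122*(-5 - 18)) = 1/(2565 + (-23)² + 122*(-23)) = 1/(2565 + 529 - 2806) = 1/288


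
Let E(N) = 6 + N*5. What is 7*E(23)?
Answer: 847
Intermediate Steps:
E(N) = 6 + 5*N
7*E(23) = 7*(6 + 5*23) = 7*(6 + 115) = 7*121 = 847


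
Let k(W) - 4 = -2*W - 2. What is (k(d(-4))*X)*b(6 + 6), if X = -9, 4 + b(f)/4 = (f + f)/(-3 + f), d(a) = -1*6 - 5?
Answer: 1152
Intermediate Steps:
d(a) = -11 (d(a) = -6 - 5 = -11)
b(f) = -16 + 8*f/(-3 + f) (b(f) = -16 + 4*((f + f)/(-3 + f)) = -16 + 4*((2*f)/(-3 + f)) = -16 + 4*(2*f/(-3 + f)) = -16 + 8*f/(-3 + f))
k(W) = 2 - 2*W (k(W) = 4 + (-2*W - 2) = 4 + (-2 - 2*W) = 2 - 2*W)
(k(d(-4))*X)*b(6 + 6) = ((2 - 2*(-11))*(-9))*(8*(6 - (6 + 6))/(-3 + (6 + 6))) = ((2 + 22)*(-9))*(8*(6 - 1*12)/(-3 + 12)) = (24*(-9))*(8*(6 - 12)/9) = -1728*(-6)/9 = -216*(-16/3) = 1152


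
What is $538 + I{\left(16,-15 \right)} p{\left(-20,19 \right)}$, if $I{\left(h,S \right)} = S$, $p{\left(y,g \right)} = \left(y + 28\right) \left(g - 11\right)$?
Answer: $-422$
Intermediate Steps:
$p{\left(y,g \right)} = \left(-11 + g\right) \left(28 + y\right)$ ($p{\left(y,g \right)} = \left(28 + y\right) \left(-11 + g\right) = \left(-11 + g\right) \left(28 + y\right)$)
$538 + I{\left(16,-15 \right)} p{\left(-20,19 \right)} = 538 - 15 \left(-308 - -220 + 28 \cdot 19 + 19 \left(-20\right)\right) = 538 - 15 \left(-308 + 220 + 532 - 380\right) = 538 - 960 = -422$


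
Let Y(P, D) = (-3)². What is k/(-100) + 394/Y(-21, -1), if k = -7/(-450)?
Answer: 1969993/45000 ≈ 43.778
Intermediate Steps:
Y(P, D) = 9
k = 7/450 (k = -7*(-1/450) = 7/450 ≈ 0.015556)
k/(-100) + 394/Y(-21, -1) = (7/450)/(-100) + 394/9 = (7/450)*(-1/100) + 394*(⅑) = -7/45000 + 394/9 = 1969993/45000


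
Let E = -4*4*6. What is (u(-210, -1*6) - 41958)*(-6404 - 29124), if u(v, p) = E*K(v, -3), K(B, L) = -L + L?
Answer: 1490683824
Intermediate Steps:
K(B, L) = 0
E = -96 (E = -16*6 = -96)
u(v, p) = 0 (u(v, p) = -96*0 = 0)
(u(-210, -1*6) - 41958)*(-6404 - 29124) = (0 - 41958)*(-6404 - 29124) = -41958*(-35528) = 1490683824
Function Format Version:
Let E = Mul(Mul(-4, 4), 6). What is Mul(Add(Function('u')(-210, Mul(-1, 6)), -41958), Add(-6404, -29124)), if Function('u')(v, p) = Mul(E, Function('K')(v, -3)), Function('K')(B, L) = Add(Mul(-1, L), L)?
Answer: 1490683824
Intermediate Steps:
Function('K')(B, L) = 0
E = -96 (E = Mul(-16, 6) = -96)
Function('u')(v, p) = 0 (Function('u')(v, p) = Mul(-96, 0) = 0)
Mul(Add(Function('u')(-210, Mul(-1, 6)), -41958), Add(-6404, -29124)) = Mul(Add(0, -41958), Add(-6404, -29124)) = Mul(-41958, -35528) = 1490683824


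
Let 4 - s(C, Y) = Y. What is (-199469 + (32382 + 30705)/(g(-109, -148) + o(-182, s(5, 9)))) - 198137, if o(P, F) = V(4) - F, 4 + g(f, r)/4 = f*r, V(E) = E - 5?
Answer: -25651885609/64516 ≈ -3.9761e+5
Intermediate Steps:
s(C, Y) = 4 - Y
V(E) = -5 + E
g(f, r) = -16 + 4*f*r (g(f, r) = -16 + 4*(f*r) = -16 + 4*f*r)
o(P, F) = -1 - F (o(P, F) = (-5 + 4) - F = -1 - F)
(-199469 + (32382 + 30705)/(g(-109, -148) + o(-182, s(5, 9)))) - 198137 = (-199469 + (32382 + 30705)/((-16 + 4*(-109)*(-148)) + (-1 - (4 - 1*9)))) - 198137 = (-199469 + 63087/((-16 + 64528) + (-1 - (4 - 9)))) - 198137 = (-199469 + 63087/(64512 + (-1 - 1*(-5)))) - 198137 = (-199469 + 63087/(64512 + (-1 + 5))) - 198137 = (-199469 + 63087/(64512 + 4)) - 198137 = (-199469 + 63087/64516) - 198137 = -12868878917/64516 - 198137 = -25651885609/64516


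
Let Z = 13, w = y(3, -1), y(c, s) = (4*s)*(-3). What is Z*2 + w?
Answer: 38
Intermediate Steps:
y(c, s) = -12*s
w = 12 (w = -12*(-1) = 12)
Z*2 + w = 13*2 + 12 = 26 + 12 = 38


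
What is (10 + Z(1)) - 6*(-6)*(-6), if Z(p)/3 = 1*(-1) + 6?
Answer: -191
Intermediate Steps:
Z(p) = 15 (Z(p) = 3*(1*(-1) + 6) = 3*(-1 + 6) = 3*5 = 15)
(10 + Z(1)) - 6*(-6)*(-6) = (10 + 15) - 6*(-6)*(-6) = 25 + 36*(-6) = 25 - 216 = -191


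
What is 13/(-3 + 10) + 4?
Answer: 41/7 ≈ 5.8571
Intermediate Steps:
13/(-3 + 10) + 4 = 13/7 + 4 = 41/7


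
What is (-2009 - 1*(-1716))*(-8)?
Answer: 2344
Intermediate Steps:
(-2009 - 1*(-1716))*(-8) = (-2009 + 1716)*(-8) = -293*(-8) = 2344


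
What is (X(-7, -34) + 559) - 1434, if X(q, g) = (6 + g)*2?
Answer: -931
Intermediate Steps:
X(q, g) = 12 + 2*g
(X(-7, -34) + 559) - 1434 = ((12 + 2*(-34)) + 559) - 1434 = ((12 - 68) + 559) - 1434 = (-56 + 559) - 1434 = 503 - 1434 = -931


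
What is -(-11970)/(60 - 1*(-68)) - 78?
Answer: 993/64 ≈ 15.516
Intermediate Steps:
-(-11970)/(60 - 1*(-68)) - 78 = -(-11970)/(60 + 68) - 78 = -(-11970)/128 - 78 = -105*(-57/64) - 78 = 5985/64 - 78 = 993/64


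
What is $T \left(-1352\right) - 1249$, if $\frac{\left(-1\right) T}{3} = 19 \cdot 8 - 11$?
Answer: $570647$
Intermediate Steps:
$T = -423$ ($T = - 3 \left(19 \cdot 8 - 11\right) = - 3 \left(152 - 11\right) = \left(-3\right) 141 = -423$)
$T \left(-1352\right) - 1249 = \left(-423\right) \left(-1352\right) - 1249 = 571896 - 1249 = 570647$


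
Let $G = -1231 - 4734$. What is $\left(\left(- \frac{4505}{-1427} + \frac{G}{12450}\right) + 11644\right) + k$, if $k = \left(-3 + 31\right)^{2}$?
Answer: $\frac{44169057479}{3553230} \approx 12431.0$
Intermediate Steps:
$G = -5965$ ($G = -1231 - 4734 = -5965$)
$k = 784$ ($k = 28^{2} = 784$)
$\left(\left(- \frac{4505}{-1427} + \frac{G}{12450}\right) + 11644\right) + k = \left(\left(- \frac{4505}{-1427} - \frac{5965}{12450}\right) + 11644\right) + 784 = \left(\left(\left(-4505\right) \left(- \frac{1}{1427}\right) - \frac{1193}{2490}\right) + 11644\right) + 784 = \left(\left(\frac{4505}{1427} - \frac{1193}{2490}\right) + 11644\right) + 784 = \left(\frac{9515039}{3553230} + 11644\right) + 784 = \frac{41383325159}{3553230} + 784 = \frac{44169057479}{3553230}$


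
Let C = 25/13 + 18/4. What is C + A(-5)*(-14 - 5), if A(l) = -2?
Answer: 1155/26 ≈ 44.423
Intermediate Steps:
C = 167/26 (C = 25*(1/13) + 18*(1/4) = 25/13 + 9/2 = 167/26 ≈ 6.4231)
C + A(-5)*(-14 - 5) = 167/26 - 2*(-14 - 5) = 167/26 - 2*(-19) = 167/26 + 38 = 1155/26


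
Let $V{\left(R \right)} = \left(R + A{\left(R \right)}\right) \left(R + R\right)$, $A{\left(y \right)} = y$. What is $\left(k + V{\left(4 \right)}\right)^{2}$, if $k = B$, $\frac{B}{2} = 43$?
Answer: $22500$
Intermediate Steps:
$B = 86$ ($B = 2 \cdot 43 = 86$)
$V{\left(R \right)} = 4 R^{2}$ ($V{\left(R \right)} = \left(R + R\right) \left(R + R\right) = 2 R 2 R = 4 R^{2}$)
$k = 86$
$\left(k + V{\left(4 \right)}\right)^{2} = \left(86 + 4 \cdot 4^{2}\right)^{2} = \left(86 + 4 \cdot 16\right)^{2} = \left(86 + 64\right)^{2} = 150^{2} = 22500$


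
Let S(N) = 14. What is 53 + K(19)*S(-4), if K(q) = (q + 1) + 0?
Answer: 333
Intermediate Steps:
K(q) = 1 + q (K(q) = (1 + q) + 0 = 1 + q)
53 + K(19)*S(-4) = 53 + (1 + 19)*14 = 53 + 20*14 = 53 + 280 = 333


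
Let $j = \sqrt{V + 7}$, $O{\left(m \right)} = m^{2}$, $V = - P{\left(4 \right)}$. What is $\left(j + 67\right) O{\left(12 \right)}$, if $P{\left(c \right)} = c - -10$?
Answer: $9648 + 144 i \sqrt{7} \approx 9648.0 + 380.99 i$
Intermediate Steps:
$P{\left(c \right)} = 10 + c$ ($P{\left(c \right)} = c + 10 = 10 + c$)
$V = -14$ ($V = - (10 + 4) = \left(-1\right) 14 = -14$)
$j = i \sqrt{7}$ ($j = \sqrt{-14 + 7} = \sqrt{-7} = i \sqrt{7} \approx 2.6458 i$)
$\left(j + 67\right) O{\left(12 \right)} = \left(i \sqrt{7} + 67\right) 12^{2} = \left(67 + i \sqrt{7}\right) 144 = 9648 + 144 i \sqrt{7}$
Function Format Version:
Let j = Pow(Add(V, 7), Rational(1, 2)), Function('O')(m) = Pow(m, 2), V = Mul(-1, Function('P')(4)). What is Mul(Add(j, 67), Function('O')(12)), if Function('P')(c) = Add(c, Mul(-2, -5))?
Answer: Add(9648, Mul(144, I, Pow(7, Rational(1, 2)))) ≈ Add(9648.0, Mul(380.99, I))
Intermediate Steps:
Function('P')(c) = Add(10, c) (Function('P')(c) = Add(c, 10) = Add(10, c))
V = -14 (V = Mul(-1, Add(10, 4)) = Mul(-1, 14) = -14)
j = Mul(I, Pow(7, Rational(1, 2))) (j = Pow(Add(-14, 7), Rational(1, 2)) = Pow(-7, Rational(1, 2)) = Mul(I, Pow(7, Rational(1, 2))) ≈ Mul(2.6458, I))
Mul(Add(j, 67), Function('O')(12)) = Mul(Add(Mul(I, Pow(7, Rational(1, 2))), 67), Pow(12, 2)) = Mul(Add(67, Mul(I, Pow(7, Rational(1, 2)))), 144) = Add(9648, Mul(144, I, Pow(7, Rational(1, 2))))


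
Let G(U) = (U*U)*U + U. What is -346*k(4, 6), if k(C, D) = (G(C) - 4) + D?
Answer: -24220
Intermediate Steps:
G(U) = U + U³ (G(U) = U²*U + U = U³ + U = U + U³)
k(C, D) = -4 + C + D + C³ (k(C, D) = ((C + C³) - 4) + D = (-4 + C + C³) + D = -4 + C + D + C³)
-346*k(4, 6) = -346*(-4 + 4 + 6 + 4³) = -346*(-4 + 4 + 6 + 64) = -346*70 = -24220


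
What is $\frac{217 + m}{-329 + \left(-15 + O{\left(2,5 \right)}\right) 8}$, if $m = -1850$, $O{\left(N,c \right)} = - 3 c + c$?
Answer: $\frac{71}{23} \approx 3.087$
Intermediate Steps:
$O{\left(N,c \right)} = - 2 c$
$\frac{217 + m}{-329 + \left(-15 + O{\left(2,5 \right)}\right) 8} = \frac{217 - 1850}{-329 + \left(-15 - 10\right) 8} = - \frac{1633}{-329 + \left(-15 - 10\right) 8} = - \frac{1633}{-329 - 200} = - \frac{1633}{-529} = \left(-1633\right) \left(- \frac{1}{529}\right) = \frac{71}{23}$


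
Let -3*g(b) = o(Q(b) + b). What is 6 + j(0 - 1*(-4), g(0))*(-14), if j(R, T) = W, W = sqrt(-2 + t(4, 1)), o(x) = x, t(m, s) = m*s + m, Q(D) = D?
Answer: 6 - 14*sqrt(6) ≈ -28.293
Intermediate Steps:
t(m, s) = m + m*s
g(b) = -2*b/3 (g(b) = -(b + b)/3 = -2*b/3)
W = sqrt(6) (W = sqrt(-2 + 4*(1 + 1)) = sqrt(-2 + 4*2) = sqrt(-2 + 8) = sqrt(6) ≈ 2.4495)
j(R, T) = sqrt(6)
6 + j(0 - 1*(-4), g(0))*(-14) = 6 + sqrt(6)*(-14) = 6 - 14*sqrt(6)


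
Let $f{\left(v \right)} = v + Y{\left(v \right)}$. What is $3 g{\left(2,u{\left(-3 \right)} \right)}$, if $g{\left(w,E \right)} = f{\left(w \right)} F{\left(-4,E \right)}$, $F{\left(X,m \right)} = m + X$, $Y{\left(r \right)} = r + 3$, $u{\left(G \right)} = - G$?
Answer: $-21$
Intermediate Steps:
$Y{\left(r \right)} = 3 + r$
$F{\left(X,m \right)} = X + m$
$f{\left(v \right)} = 3 + 2 v$ ($f{\left(v \right)} = v + \left(3 + v\right) = 3 + 2 v$)
$g{\left(w,E \right)} = \left(-4 + E\right) \left(3 + 2 w\right)$ ($g{\left(w,E \right)} = \left(3 + 2 w\right) \left(-4 + E\right) = \left(-4 + E\right) \left(3 + 2 w\right)$)
$3 g{\left(2,u{\left(-3 \right)} \right)} = 3 \left(-4 - -3\right) \left(3 + 2 \cdot 2\right) = 3 \left(-4 + 3\right) \left(3 + 4\right) = 3 \left(\left(-1\right) 7\right) = 3 \left(-7\right) = -21$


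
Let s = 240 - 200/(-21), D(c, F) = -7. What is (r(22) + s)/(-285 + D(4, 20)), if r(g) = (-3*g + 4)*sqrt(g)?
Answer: -1310/1533 + 31*sqrt(22)/146 ≈ 0.14138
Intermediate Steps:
r(g) = sqrt(g)*(4 - 3*g) (r(g) = (4 - 3*g)*sqrt(g) = sqrt(g)*(4 - 3*g))
s = 5240/21 (s = 240 - 200*(-1)/21 = 240 - 1*(-200/21) = 240 + 200/21 = 5240/21 ≈ 249.52)
(r(22) + s)/(-285 + D(4, 20)) = (sqrt(22)*(4 - 3*22) + 5240/21)/(-285 - 7) = (sqrt(22)*(4 - 66) + 5240/21)/(-292) = (sqrt(22)*(-62) + 5240/21)*(-1/292) = (-62*sqrt(22) + 5240/21)*(-1/292) = (5240/21 - 62*sqrt(22))*(-1/292) = -1310/1533 + 31*sqrt(22)/146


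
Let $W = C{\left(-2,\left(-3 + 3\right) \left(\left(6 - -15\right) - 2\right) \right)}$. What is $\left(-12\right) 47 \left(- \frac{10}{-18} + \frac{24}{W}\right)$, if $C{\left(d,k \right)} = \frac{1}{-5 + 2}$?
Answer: $\frac{120884}{3} \approx 40295.0$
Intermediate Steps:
$C{\left(d,k \right)} = - \frac{1}{3}$ ($C{\left(d,k \right)} = \frac{1}{-3} = - \frac{1}{3}$)
$W = - \frac{1}{3} \approx -0.33333$
$\left(-12\right) 47 \left(- \frac{10}{-18} + \frac{24}{W}\right) = \left(-12\right) 47 \left(- \frac{10}{-18} + \frac{24}{- \frac{1}{3}}\right) = - 564 \left(\left(-10\right) \left(- \frac{1}{18}\right) + 24 \left(-3\right)\right) = - 564 \left(\frac{5}{9} - 72\right) = \left(-564\right) \left(- \frac{643}{9}\right) = \frac{120884}{3}$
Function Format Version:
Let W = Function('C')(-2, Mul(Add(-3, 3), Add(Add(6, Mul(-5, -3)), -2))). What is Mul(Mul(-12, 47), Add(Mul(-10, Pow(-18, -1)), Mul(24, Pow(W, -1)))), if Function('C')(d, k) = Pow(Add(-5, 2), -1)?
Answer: Rational(120884, 3) ≈ 40295.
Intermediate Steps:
Function('C')(d, k) = Rational(-1, 3) (Function('C')(d, k) = Pow(-3, -1) = Rational(-1, 3))
W = Rational(-1, 3) ≈ -0.33333
Mul(Mul(-12, 47), Add(Mul(-10, Pow(-18, -1)), Mul(24, Pow(W, -1)))) = Mul(Mul(-12, 47), Add(Mul(-10, Pow(-18, -1)), Mul(24, Pow(Rational(-1, 3), -1)))) = Mul(-564, Add(Mul(-10, Rational(-1, 18)), Mul(24, -3))) = Mul(-564, Add(Rational(5, 9), -72)) = Mul(-564, Rational(-643, 9)) = Rational(120884, 3)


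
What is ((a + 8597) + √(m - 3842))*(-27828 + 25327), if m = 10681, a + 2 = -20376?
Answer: 29464281 - 2501*√6839 ≈ 2.9257e+7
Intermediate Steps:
a = -20378 (a = -2 - 20376 = -20378)
((a + 8597) + √(m - 3842))*(-27828 + 25327) = ((-20378 + 8597) + √(10681 - 3842))*(-27828 + 25327) = (-11781 + √6839)*(-2501) = 29464281 - 2501*√6839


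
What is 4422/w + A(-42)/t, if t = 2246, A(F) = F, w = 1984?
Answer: 2462121/1114016 ≈ 2.2101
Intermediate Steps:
4422/w + A(-42)/t = 4422/1984 - 42/2246 = 4422*(1/1984) - 42*1/2246 = 2211/992 - 21/1123 = 2462121/1114016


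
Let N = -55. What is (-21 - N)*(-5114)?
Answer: -173876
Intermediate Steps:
(-21 - N)*(-5114) = (-21 - 1*(-55))*(-5114) = (-21 + 55)*(-5114) = 34*(-5114) = -173876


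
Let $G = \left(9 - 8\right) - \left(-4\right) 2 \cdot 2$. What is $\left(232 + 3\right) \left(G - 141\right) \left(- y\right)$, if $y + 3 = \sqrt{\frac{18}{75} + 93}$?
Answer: $-87420 + 17484 \sqrt{259} \approx 1.9396 \cdot 10^{5}$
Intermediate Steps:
$G = 17$ ($G = \left(9 - 8\right) - \left(-8\right) 2 = 1 - -16 = 1 + 16 = 17$)
$y = -3 + \frac{3 \sqrt{259}}{5}$ ($y = -3 + \sqrt{\frac{18}{75} + 93} = -3 + \sqrt{18 \cdot \frac{1}{75} + 93} = -3 + \sqrt{\frac{6}{25} + 93} = -3 + \sqrt{\frac{2331}{25}} = -3 + \frac{3 \sqrt{259}}{5} \approx 6.6561$)
$\left(232 + 3\right) \left(G - 141\right) \left(- y\right) = \left(232 + 3\right) \left(17 - 141\right) \left(- (-3 + \frac{3 \sqrt{259}}{5})\right) = 235 \left(-124\right) \left(3 - \frac{3 \sqrt{259}}{5}\right) = - 29140 \left(3 - \frac{3 \sqrt{259}}{5}\right) = -87420 + 17484 \sqrt{259}$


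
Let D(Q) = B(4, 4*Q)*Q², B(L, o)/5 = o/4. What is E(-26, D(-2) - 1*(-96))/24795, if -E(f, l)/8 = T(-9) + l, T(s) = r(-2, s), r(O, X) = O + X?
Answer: -8/551 ≈ -0.014519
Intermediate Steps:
B(L, o) = 5*o/4 (B(L, o) = 5*(o/4) = 5*o/4)
T(s) = -2 + s
D(Q) = 5*Q³ (D(Q) = (5*(4*Q)/4)*Q² = (5*Q)*Q² = 5*Q³)
E(f, l) = 88 - 8*l (E(f, l) = -8*((-2 - 9) + l) = -8*(-11 + l) = 88 - 8*l)
E(-26, D(-2) - 1*(-96))/24795 = (88 - 8*(5*(-2)³ - 1*(-96)))/24795 = (88 - 8*(5*(-8) + 96))*(1/24795) = (88 - 8*(-40 + 96))*(1/24795) = (88 - 8*56)*(1/24795) = (88 - 448)*(1/24795) = -360*1/24795 = -8/551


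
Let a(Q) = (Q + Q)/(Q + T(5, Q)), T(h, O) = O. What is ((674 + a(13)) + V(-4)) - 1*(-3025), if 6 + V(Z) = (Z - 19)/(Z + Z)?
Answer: 29575/8 ≈ 3696.9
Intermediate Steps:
V(Z) = -6 + (-19 + Z)/(2*Z) (V(Z) = -6 + (Z - 19)/(Z + Z) = -6 + (-19 + Z)/((2*Z)) = -6 + (-19 + Z)*(1/(2*Z)) = -6 + (-19 + Z)/(2*Z))
a(Q) = 1 (a(Q) = (Q + Q)/(Q + Q) = (2*Q)/((2*Q)) = (2*Q)*(1/(2*Q)) = 1)
((674 + a(13)) + V(-4)) - 1*(-3025) = ((674 + 1) + (1/2)*(-19 - 11*(-4))/(-4)) - 1*(-3025) = (675 + (1/2)*(-1/4)*(-19 + 44)) + 3025 = (675 + (1/2)*(-1/4)*25) + 3025 = (675 - 25/8) + 3025 = 5375/8 + 3025 = 29575/8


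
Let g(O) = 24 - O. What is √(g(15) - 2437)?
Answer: 2*I*√607 ≈ 49.275*I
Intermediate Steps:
√(g(15) - 2437) = √((24 - 1*15) - 2437) = √((24 - 15) - 2437) = √(9 - 2437) = √(-2428) = 2*I*√607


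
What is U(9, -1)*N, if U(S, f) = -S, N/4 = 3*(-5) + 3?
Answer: 432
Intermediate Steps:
N = -48 (N = 4*(3*(-5) + 3) = 4*(-15 + 3) = 4*(-12) = -48)
U(9, -1)*N = -1*9*(-48) = -9*(-48) = 432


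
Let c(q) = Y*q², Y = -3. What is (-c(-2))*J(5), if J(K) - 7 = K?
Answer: 144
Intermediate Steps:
J(K) = 7 + K
c(q) = -3*q²
(-c(-2))*J(5) = (-(-3)*(-2)²)*(7 + 5) = -(-3)*4*12 = -1*(-12)*12 = 12*12 = 144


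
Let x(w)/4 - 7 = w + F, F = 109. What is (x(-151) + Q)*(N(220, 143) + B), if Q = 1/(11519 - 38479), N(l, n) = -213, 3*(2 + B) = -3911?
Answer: 4299042739/20220 ≈ 2.1261e+5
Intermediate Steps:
B = -3917/3 (B = -2 + (⅓)*(-3911) = -2 - 3911/3 = -3917/3 ≈ -1305.7)
Q = -1/26960 (Q = 1/(-26960) = -1/26960 ≈ -3.7092e-5)
x(w) = 464 + 4*w (x(w) = 28 + 4*(w + 109) = 28 + 4*(109 + w) = 28 + (436 + 4*w) = 464 + 4*w)
(x(-151) + Q)*(N(220, 143) + B) = ((464 + 4*(-151)) - 1/26960)*(-213 - 3917/3) = ((464 - 604) - 1/26960)*(-4556/3) = (-140 - 1/26960)*(-4556/3) = -3774401/26960*(-4556/3) = 4299042739/20220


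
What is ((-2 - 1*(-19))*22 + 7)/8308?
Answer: 381/8308 ≈ 0.045859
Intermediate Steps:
((-2 - 1*(-19))*22 + 7)/8308 = ((-2 + 19)*22 + 7)*(1/8308) = (17*22 + 7)*(1/8308) = (374 + 7)*(1/8308) = 381*(1/8308) = 381/8308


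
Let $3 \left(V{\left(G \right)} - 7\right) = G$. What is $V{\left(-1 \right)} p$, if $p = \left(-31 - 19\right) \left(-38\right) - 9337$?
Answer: $-49580$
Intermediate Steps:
$V{\left(G \right)} = 7 + \frac{G}{3}$
$p = -7437$ ($p = \left(-50\right) \left(-38\right) - 9337 = 1900 - 9337 = -7437$)
$V{\left(-1 \right)} p = \left(7 + \frac{1}{3} \left(-1\right)\right) \left(-7437\right) = \left(7 - \frac{1}{3}\right) \left(-7437\right) = \frac{20}{3} \left(-7437\right) = -49580$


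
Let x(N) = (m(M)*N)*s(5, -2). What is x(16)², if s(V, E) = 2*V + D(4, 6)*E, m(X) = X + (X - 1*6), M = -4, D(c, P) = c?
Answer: 200704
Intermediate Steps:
m(X) = -6 + 2*X (m(X) = X + (X - 6) = X + (-6 + X) = -6 + 2*X)
s(V, E) = 2*V + 4*E
x(N) = -28*N (x(N) = ((-6 + 2*(-4))*N)*(2*5 + 4*(-2)) = ((-6 - 8)*N)*(10 - 8) = -14*N*2 = -28*N)
x(16)² = (-28*16)² = (-448)² = 200704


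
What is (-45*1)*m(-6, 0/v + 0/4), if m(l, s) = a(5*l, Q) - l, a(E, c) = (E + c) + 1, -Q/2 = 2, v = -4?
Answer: 1215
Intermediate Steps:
Q = -4 (Q = -2*2 = -4)
a(E, c) = 1 + E + c
m(l, s) = -3 + 4*l (m(l, s) = (1 + 5*l - 4) - l = (-3 + 5*l) - l = -3 + 4*l)
(-45*1)*m(-6, 0/v + 0/4) = (-45*1)*(-3 + 4*(-6)) = -45*(-3 - 24) = -45*(-27) = 1215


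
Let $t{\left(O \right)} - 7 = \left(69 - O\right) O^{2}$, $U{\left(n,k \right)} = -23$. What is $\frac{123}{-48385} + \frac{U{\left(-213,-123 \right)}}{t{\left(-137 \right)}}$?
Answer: $- \frac{476682638}{187076780085} \approx -0.0025481$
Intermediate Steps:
$t{\left(O \right)} = 7 + O^{2} \left(69 - O\right)$ ($t{\left(O \right)} = 7 + \left(69 - O\right) O^{2} = 7 + O^{2} \left(69 - O\right)$)
$\frac{123}{-48385} + \frac{U{\left(-213,-123 \right)}}{t{\left(-137 \right)}} = \frac{123}{-48385} - \frac{23}{7 - \left(-137\right)^{3} + 69 \left(-137\right)^{2}} = 123 \left(- \frac{1}{48385}\right) - \frac{23}{7 - -2571353 + 69 \cdot 18769} = - \frac{123}{48385} - \frac{23}{7 + 2571353 + 1295061} = - \frac{123}{48385} - \frac{23}{3866421} = - \frac{476682638}{187076780085}$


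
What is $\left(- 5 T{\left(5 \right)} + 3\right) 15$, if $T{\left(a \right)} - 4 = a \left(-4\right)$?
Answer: $1245$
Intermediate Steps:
$T{\left(a \right)} = 4 - 4 a$ ($T{\left(a \right)} = 4 + a \left(-4\right) = 4 - 4 a$)
$\left(- 5 T{\left(5 \right)} + 3\right) 15 = \left(- 5 \left(4 - 20\right) + 3\right) 15 = \left(\left(-5\right) \left(-16\right) + 3\right) 15 = \left(80 + 3\right) 15 = 83 \cdot 15 = 1245$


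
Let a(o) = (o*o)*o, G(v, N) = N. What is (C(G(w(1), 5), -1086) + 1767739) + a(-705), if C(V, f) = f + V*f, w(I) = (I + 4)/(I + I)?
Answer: -348641402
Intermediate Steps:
w(I) = (4 + I)/(2*I) (w(I) = (4 + I)/((2*I)) = (4 + I)*(1/(2*I)) = (4 + I)/(2*I))
a(o) = o³ (a(o) = o²*o = o³)
(C(G(w(1), 5), -1086) + 1767739) + a(-705) = (-1086*(1 + 5) + 1767739) + (-705)³ = (-1086*6 + 1767739) - 350402625 = (-6516 + 1767739) - 350402625 = 1761223 - 350402625 = -348641402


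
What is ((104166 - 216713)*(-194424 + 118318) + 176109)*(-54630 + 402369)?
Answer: 2978620333686249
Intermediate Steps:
((104166 - 216713)*(-194424 + 118318) + 176109)*(-54630 + 402369) = (-112547*(-76106) + 176109)*347739 = (8565501982 + 176109)*347739 = 8565678091*347739 = 2978620333686249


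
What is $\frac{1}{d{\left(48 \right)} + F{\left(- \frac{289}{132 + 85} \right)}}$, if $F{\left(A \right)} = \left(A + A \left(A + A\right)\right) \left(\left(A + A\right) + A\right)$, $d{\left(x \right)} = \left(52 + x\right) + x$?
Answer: $\frac{10218313}{1421857081} \approx 0.0071866$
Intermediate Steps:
$d{\left(x \right)} = 52 + 2 x$
$F{\left(A \right)} = 3 A \left(A + 2 A^{2}\right)$ ($F{\left(A \right)} = \left(A + A 2 A\right) \left(2 A + A\right) = \left(A + 2 A^{2}\right) 3 A = 3 A \left(A + 2 A^{2}\right)$)
$\frac{1}{d{\left(48 \right)} + F{\left(- \frac{289}{132 + 85} \right)}} = \frac{1}{\left(52 + 2 \cdot 48\right) + \left(- \frac{289}{132 + 85}\right)^{2} \left(3 + 6 \left(- \frac{289}{132 + 85}\right)\right)} = \frac{1}{\left(52 + 96\right) + \left(- \frac{289}{217}\right)^{2} \left(3 + 6 \left(- \frac{289}{217}\right)\right)} = \frac{1}{148 + \left(\left(-289\right) \frac{1}{217}\right)^{2} \left(3 + 6 \left(\left(-289\right) \frac{1}{217}\right)\right)} = \frac{1}{148 + \left(- \frac{289}{217}\right)^{2} \left(3 + 6 \left(- \frac{289}{217}\right)\right)} = \frac{1}{148 + \frac{83521 \left(3 - \frac{1734}{217}\right)}{47089}} = \frac{1}{148 + \frac{83521}{47089} \left(- \frac{1083}{217}\right)} = \frac{1}{148 - \frac{90453243}{10218313}} = \frac{1}{\frac{1421857081}{10218313}} = \frac{10218313}{1421857081}$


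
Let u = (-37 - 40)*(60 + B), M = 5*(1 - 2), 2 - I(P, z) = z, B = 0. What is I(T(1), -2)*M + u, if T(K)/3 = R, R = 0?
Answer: -4640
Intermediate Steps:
T(K) = 0 (T(K) = 3*0 = 0)
I(P, z) = 2 - z
M = -5 (M = 5*(-1) = -5)
u = -4620 (u = (-37 - 40)*(60 + 0) = -77*60 = -4620)
I(T(1), -2)*M + u = (2 - 1*(-2))*(-5) - 4620 = (2 + 2)*(-5) - 4620 = 4*(-5) - 4620 = -20 - 4620 = -4640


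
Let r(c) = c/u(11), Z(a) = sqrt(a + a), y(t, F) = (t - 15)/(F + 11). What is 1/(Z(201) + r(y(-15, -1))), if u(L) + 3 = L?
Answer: 8/8573 + 64*sqrt(402)/25719 ≈ 0.050826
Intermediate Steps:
u(L) = -3 + L
y(t, F) = (-15 + t)/(11 + F)
Z(a) = sqrt(2)*sqrt(a) (Z(a) = sqrt(2*a) = sqrt(2)*sqrt(a))
r(c) = c/8 (r(c) = c/(-3 + 11) = c/8)
1/(Z(201) + r(y(-15, -1))) = 1/(sqrt(2)*sqrt(201) + ((-15 - 15)/(11 - 1))/8) = 1/(sqrt(402) + (-30/10)/8) = 1/(sqrt(402) + ((1/10)*(-30))/8) = 1/(sqrt(402) + (1/8)*(-3)) = 1/(sqrt(402) - 3/8) = 1/(-3/8 + sqrt(402))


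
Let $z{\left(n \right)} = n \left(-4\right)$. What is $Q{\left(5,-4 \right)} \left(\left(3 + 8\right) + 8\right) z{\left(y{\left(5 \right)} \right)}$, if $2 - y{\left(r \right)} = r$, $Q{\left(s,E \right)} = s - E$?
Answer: $2052$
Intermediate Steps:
$y{\left(r \right)} = 2 - r$
$z{\left(n \right)} = - 4 n$
$Q{\left(5,-4 \right)} \left(\left(3 + 8\right) + 8\right) z{\left(y{\left(5 \right)} \right)} = \left(5 - -4\right) \left(\left(3 + 8\right) + 8\right) \left(- 4 \left(2 - 5\right)\right) = \left(5 + 4\right) \left(11 + 8\right) \left(- 4 \left(2 - 5\right)\right) = 9 \cdot 19 \left(\left(-4\right) \left(-3\right)\right) = 171 \cdot 12 = 2052$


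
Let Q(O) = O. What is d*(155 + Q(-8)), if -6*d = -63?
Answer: 3087/2 ≈ 1543.5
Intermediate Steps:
d = 21/2 (d = -⅙*(-63) = 21/2 ≈ 10.500)
d*(155 + Q(-8)) = 21*(155 - 8)/2 = (21/2)*147 = 3087/2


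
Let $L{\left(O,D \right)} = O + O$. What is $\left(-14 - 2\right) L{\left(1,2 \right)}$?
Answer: $-32$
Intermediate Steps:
$L{\left(O,D \right)} = 2 O$
$\left(-14 - 2\right) L{\left(1,2 \right)} = \left(-14 - 2\right) 2 \cdot 1 = \left(-16\right) 2 = -32$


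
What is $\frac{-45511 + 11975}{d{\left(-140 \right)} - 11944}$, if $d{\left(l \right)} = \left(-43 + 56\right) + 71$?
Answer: $\frac{8384}{2965} \approx 2.8277$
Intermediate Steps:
$d{\left(l \right)} = 84$ ($d{\left(l \right)} = 13 + 71 = 84$)
$\frac{-45511 + 11975}{d{\left(-140 \right)} - 11944} = \frac{-45511 + 11975}{84 - 11944} = - \frac{33536}{-11860} = \left(-33536\right) \left(- \frac{1}{11860}\right) = \frac{8384}{2965}$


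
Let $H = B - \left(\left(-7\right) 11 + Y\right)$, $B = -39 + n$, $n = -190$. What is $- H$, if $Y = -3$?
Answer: $149$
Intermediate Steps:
$B = -229$ ($B = -39 - 190 = -229$)
$H = -149$ ($H = -229 - \left(\left(-7\right) 11 - 3\right) = -229 - \left(-77 - 3\right) = -229 - -80 = -229 + 80 = -149$)
$- H = \left(-1\right) \left(-149\right) = 149$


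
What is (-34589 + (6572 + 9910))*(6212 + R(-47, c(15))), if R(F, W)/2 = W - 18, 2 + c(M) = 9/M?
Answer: -558890662/5 ≈ -1.1178e+8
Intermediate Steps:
c(M) = -2 + 9/M
R(F, W) = -36 + 2*W (R(F, W) = 2*(W - 18) = 2*(-18 + W) = -36 + 2*W)
(-34589 + (6572 + 9910))*(6212 + R(-47, c(15))) = (-34589 + (6572 + 9910))*(6212 + (-36 + 2*(-2 + 9/15))) = (-34589 + 16482)*(6212 + (-36 + 2*(-2 + 9*(1/15)))) = -18107*(6212 + (-36 + 2*(-2 + 3/5))) = -18107*(6212 + (-36 + 2*(-7/5))) = -18107*(6212 + (-36 - 14/5)) = -18107*(6212 - 194/5) = -18107*30866/5 = -558890662/5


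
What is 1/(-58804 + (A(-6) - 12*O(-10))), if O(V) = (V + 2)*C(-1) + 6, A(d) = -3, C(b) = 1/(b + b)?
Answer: -1/58927 ≈ -1.6970e-5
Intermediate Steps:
C(b) = 1/(2*b)
O(V) = 5 - V/2 (O(V) = (V + 2)*((1/2)/(-1)) + 6 = (2 + V)*((1/2)*(-1)) + 6 = (2 + V)*(-1/2) + 6 = (-1 - V/2) + 6 = 5 - V/2)
1/(-58804 + (A(-6) - 12*O(-10))) = 1/(-58804 + (-3 - 12*(5 - 1/2*(-10)))) = 1/(-58804 + (-3 - 12*(5 + 5))) = 1/(-58804 + (-3 - 12*10)) = 1/(-58804 + (-3 - 120)) = 1/(-58804 - 123) = 1/(-58927) = -1/58927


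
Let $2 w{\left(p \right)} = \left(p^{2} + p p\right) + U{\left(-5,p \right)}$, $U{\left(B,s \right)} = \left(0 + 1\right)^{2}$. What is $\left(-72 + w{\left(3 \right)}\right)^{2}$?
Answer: $\frac{15625}{4} \approx 3906.3$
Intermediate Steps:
$U{\left(B,s \right)} = 1$ ($U{\left(B,s \right)} = 1^{2} = 1$)
$w{\left(p \right)} = \frac{1}{2} + p^{2}$ ($w{\left(p \right)} = \frac{\left(p^{2} + p p\right) + 1}{2} = \frac{\left(p^{2} + p^{2}\right) + 1}{2} = \frac{2 p^{2} + 1}{2} = \frac{1 + 2 p^{2}}{2} = \frac{1}{2} + p^{2}$)
$\left(-72 + w{\left(3 \right)}\right)^{2} = \left(-72 + \left(\frac{1}{2} + 3^{2}\right)\right)^{2} = \left(-72 + \left(\frac{1}{2} + 9\right)\right)^{2} = \left(-72 + \frac{19}{2}\right)^{2} = \left(- \frac{125}{2}\right)^{2} = \frac{15625}{4}$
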